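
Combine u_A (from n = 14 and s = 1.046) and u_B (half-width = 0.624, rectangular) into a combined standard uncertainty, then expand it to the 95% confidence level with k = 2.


u_A = s / sqrt(n) = 1.046 / sqrt(14) = 0.27955526
u_B = half_width / sqrt(3) = 0.624 / sqrt(3) = 0.36026657
uc = sqrt(u_A^2 + u_B^2) = sqrt(0.27955526^2 + 0.36026657^2) = 0.45600783
U = k * uc = 2 * 0.45600783
U = 0.9120

0.9120


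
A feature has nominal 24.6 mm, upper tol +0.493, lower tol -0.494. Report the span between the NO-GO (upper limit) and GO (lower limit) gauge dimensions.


GO = nominal - lower_tol (smallest hole = maximum material condition)
GO = 24.6 - 0.494 = 24.106
NO-GO = nominal + upper_tol (largest hole = least material condition)
NO-GO = 24.6 + 0.493 = 25.093
spread = NO-GO - GO = 25.093 - 24.106 = 0.9870

0.9870


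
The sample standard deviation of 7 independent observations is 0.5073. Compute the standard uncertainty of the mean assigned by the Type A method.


u_A = s / sqrt(n)
u_A = 0.5073 / sqrt(7)
u_A = 0.5073 / 2.6457513
u_A = 0.1917

0.1917


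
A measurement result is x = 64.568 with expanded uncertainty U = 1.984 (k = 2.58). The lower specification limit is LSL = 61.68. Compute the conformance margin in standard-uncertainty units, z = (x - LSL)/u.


u = U / k = 1.984 / 2.58 = 0.76899225
margin = |LSL - x| = |61.68 - 64.568| = 2.888
z = margin / u = 2.888 / 0.76899225
z = 3.7556

3.7556


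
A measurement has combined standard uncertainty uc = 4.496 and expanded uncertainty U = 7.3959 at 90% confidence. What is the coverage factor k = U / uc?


k = U / uc
k = 7.3959 / 4.496
k = 1.645

1.645


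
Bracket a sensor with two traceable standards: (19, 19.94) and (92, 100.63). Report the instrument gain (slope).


slope = (y2 - y1) / (x2 - x1)
= (100.63 - 19.94) / (92 - 19)
= 80.6900 / 73
= 1.1053

1.1053


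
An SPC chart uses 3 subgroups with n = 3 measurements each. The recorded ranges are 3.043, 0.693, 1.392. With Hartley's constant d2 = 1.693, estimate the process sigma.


R_bar = (3.043 + 0.693 + 1.392) / 3
R_bar = 5.128 / 3 = 1.7093333
sigma_hat = R_bar / d2 = 1.7093333 / 1.693 = 1.0096

1.0096


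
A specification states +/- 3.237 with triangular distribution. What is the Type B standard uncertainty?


u_B = half_width / sqrt(6)
u_B = 3.237 / 2.4494897
u_B = 1.3215

1.3215


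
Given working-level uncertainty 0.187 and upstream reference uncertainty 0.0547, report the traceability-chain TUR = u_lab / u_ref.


TUR = u_lab / u_ref
= 0.187 / 0.0547
= 3.4186

3.4186


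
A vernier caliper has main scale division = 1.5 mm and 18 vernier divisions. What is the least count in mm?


LC = MSD / n_div
= 1.5 / 18
= 0.0833

0.0833


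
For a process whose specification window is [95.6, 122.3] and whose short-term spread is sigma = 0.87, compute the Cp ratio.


Cp = (USL - LSL) / (6 * sigma)
= (122.3 - 95.6) / (6 * 0.87)
= 26.7000 / 5.2200
= 5.1149

5.1149


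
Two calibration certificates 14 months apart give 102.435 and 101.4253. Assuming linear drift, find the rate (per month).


rate = (v2 - v1) / months
= (101.4253 - 102.435) / 14
= -1.0097 / 14
= -0.0721

-0.0721


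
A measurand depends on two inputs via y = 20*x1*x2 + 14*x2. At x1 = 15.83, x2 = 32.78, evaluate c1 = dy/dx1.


y = 20*x1*x2 + 14*x2
dy/dx1 = 20*x2
Evaluate at x2 = 32.78: c1 = 20 * 32.78
c1 = 655.6000

655.6000


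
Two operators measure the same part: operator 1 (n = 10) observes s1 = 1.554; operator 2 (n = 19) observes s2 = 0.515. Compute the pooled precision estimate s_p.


s_p = sqrt(((n1-1)*s1^2 + (n2-1)*s2^2) / (n1+n2-2))
numerator = (10-1)*1.554^2 + (19-1)*0.515^2 = 21.734244 + 4.77405 = 26.508294
denominator = 10 + 19 - 2 = 27
s_p^2 = 26.508294 / 27 = 0.98178867
s_p = sqrt(0.98178867) = 0.9909

0.9909


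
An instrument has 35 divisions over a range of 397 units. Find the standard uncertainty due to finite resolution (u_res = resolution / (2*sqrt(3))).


resolution = range / divisions
resolution = 397 / 35 = 11.342857
u_res = resolution / (2*sqrt(3))
u_res = 11.342857 / 3.4641016
u_res = 3.2744

3.2744


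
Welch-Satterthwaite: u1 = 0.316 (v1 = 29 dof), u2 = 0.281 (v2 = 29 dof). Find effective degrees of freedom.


uc = sqrt(u1^2 + u2^2) = sqrt(0.316^2 + 0.281^2) = 0.42286759
v_eff = uc^4 / (u1^4/v1 + u2^4/v2)
= 0.42286759^4 / (0.316^4/29 + 0.281^4/29)
= 0.031975519 / 0.00055882966
v_eff = 57.2187

57.2187


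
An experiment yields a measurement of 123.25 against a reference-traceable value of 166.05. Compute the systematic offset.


Systematic error = measured - true
= 123.25 - 166.05
= -42.8000

-42.8000


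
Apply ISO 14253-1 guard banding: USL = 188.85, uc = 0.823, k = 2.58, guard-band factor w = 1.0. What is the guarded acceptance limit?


U = k * uc = 2.58 * 0.823 = 2.12334
guard band g = w * U = 1.0 * 2.12334 = 2.12334
AL = USL - g = 188.85 - 2.12334
AL = 186.7267

186.7267


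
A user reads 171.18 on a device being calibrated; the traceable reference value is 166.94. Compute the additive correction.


Correction = standard - reading
= 166.94 - 171.18
= -4.2400

-4.2400


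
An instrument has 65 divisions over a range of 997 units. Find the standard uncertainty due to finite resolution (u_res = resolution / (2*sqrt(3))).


resolution = range / divisions
resolution = 997 / 65 = 15.338462
u_res = resolution / (2*sqrt(3))
u_res = 15.338462 / 3.4641016
u_res = 4.4278

4.4278


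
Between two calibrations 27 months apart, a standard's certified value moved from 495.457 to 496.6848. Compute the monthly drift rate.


rate = (v2 - v1) / months
= (496.6848 - 495.457) / 27
= 1.2278 / 27
= 0.0455

0.0455


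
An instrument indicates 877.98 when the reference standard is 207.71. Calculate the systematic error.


Systematic error = measured - true
= 877.98 - 207.71
= 670.2700

670.2700


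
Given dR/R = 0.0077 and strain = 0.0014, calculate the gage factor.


GF = (dR/R) / epsilon
= 0.0077 / 0.0014
= 5.5000

5.5000


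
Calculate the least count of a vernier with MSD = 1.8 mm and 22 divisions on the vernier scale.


LC = MSD / n_div
= 1.8 / 22
= 0.0818

0.0818


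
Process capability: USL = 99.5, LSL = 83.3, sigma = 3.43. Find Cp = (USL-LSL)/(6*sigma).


Cp = (USL - LSL) / (6 * sigma)
= (99.5 - 83.3) / (6 * 3.43)
= 16.2000 / 20.5800
= 0.7872

0.7872


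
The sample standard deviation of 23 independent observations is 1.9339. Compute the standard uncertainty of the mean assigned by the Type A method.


u_A = s / sqrt(n)
u_A = 1.9339 / sqrt(23)
u_A = 1.9339 / 4.7958315
u_A = 0.4032

0.4032


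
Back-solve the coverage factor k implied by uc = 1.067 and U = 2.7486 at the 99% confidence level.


k = U / uc
k = 2.7486 / 1.067
k = 2.576

2.576


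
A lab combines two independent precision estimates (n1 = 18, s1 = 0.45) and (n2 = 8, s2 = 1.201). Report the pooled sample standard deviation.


s_p = sqrt(((n1-1)*s1^2 + (n2-1)*s2^2) / (n1+n2-2))
numerator = (18-1)*0.45^2 + (8-1)*1.201^2 = 3.4425 + 10.096807 = 13.539307
denominator = 18 + 8 - 2 = 24
s_p^2 = 13.539307 / 24 = 0.56413779
s_p = sqrt(0.56413779) = 0.7511

0.7511


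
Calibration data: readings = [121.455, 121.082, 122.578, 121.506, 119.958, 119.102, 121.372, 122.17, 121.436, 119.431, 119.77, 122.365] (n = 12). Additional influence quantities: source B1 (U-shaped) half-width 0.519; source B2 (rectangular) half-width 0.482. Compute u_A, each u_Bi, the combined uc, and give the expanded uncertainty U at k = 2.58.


mean = (121.455 + 121.082 + 122.578 + 121.506 + 119.958 + 119.102 + 121.372 + 122.17 + 121.436 + 119.431 + 119.77 + 122.365) / 12 = 121.01875
s = sqrt(sum((x - mean)^2)/(n-1)) = 1.1746986
u_A = s / sqrt(n) = 1.1746986 / sqrt(12) = 0.33910628
u_B1 = 0.519 / sqrt(2) = 0.36698842
u_B2 = 0.482 / sqrt(3) = 0.27828283
uc = sqrt(0.33910628^2 + 0.36698842^2 + 0.27828283^2) = 0.5719396
U = k * uc = 2.58 * 0.5719396
U = 1.4756

1.4756


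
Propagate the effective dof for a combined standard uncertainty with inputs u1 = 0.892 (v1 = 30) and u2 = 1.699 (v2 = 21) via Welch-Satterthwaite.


uc = sqrt(u1^2 + u2^2) = sqrt(0.892^2 + 1.699^2) = 1.9189229
v_eff = uc^4 / (u1^4/v1 + u2^4/v2)
= 1.9189229^4 / (0.892^4/30 + 1.699^4/21)
= 13.559076 / 0.41788677
v_eff = 32.4468

32.4468


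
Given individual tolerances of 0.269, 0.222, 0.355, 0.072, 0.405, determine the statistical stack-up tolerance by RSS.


RSS = sqrt(0.269^2 + 0.222^2 + 0.355^2 + 0.072^2 + 0.405^2)
= sqrt(0.416879)
= 0.6457

0.6457


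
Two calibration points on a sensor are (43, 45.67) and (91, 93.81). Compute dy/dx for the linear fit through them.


slope = (y2 - y1) / (x2 - x1)
= (93.81 - 45.67) / (91 - 43)
= 48.1400 / 48
= 1.0029

1.0029


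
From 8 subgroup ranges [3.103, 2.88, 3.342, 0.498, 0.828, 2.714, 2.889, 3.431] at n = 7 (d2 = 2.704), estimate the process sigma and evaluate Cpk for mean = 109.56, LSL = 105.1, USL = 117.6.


R_bar = (3.103 + 2.88 + 3.342 + 0.498 + 0.828 + 2.714 + 2.889 + 3.431) / 8 = 2.460625
sigma = R_bar / d2 = 2.460625 / 2.704 = 0.90999445
Cp = (USL - LSL)/(6*sigma) = (117.6 - 105.1)/(6*0.90999445) = 2.2894
Cpu = (117.6 - 109.56)/(3*0.90999445) = 2.9451
Cpl = (109.56 - 105.1)/(3*0.90999445) = 1.6337
Cpk = min(Cpu, Cpl) = 1.6337

1.6337


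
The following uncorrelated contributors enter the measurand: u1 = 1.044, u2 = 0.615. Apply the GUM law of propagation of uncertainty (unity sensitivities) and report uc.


uc = sqrt(1.044^2 + 0.615^2)
uc = sqrt(1.468161)
uc = 1.2117

1.2117


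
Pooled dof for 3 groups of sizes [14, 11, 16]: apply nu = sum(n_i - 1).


nu = sum_i (n_i - 1)
nu = ((14 - 1) + (11 - 1) + (16 - 1))
nu = 13 + 10 + 15
nu = 38

38


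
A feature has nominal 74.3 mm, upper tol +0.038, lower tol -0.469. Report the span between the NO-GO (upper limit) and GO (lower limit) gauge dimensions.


GO = nominal - lower_tol (smallest hole = maximum material condition)
GO = 74.3 - 0.469 = 73.831
NO-GO = nominal + upper_tol (largest hole = least material condition)
NO-GO = 74.3 + 0.038 = 74.338
spread = NO-GO - GO = 74.338 - 73.831 = 0.5070

0.5070


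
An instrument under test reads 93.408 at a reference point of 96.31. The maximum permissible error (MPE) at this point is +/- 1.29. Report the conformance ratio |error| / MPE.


e = indication - reference = 93.408 - 96.31 = -2.9020
|e| = 2.9020
ratio = |e| / MPE = 2.9020 / 1.29
ratio = 2.2496

2.2496


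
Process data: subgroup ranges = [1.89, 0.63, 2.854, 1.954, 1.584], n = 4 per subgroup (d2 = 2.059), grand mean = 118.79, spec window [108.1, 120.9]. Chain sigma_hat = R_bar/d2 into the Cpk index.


R_bar = (1.89 + 0.63 + 2.854 + 1.954 + 1.584) / 5 = 1.7824
sigma = R_bar / d2 = 1.7824 / 2.059 = 0.86566294
Cp = (USL - LSL)/(6*sigma) = (120.9 - 108.1)/(6*0.86566294) = 2.4644
Cpu = (120.9 - 118.79)/(3*0.86566294) = 0.8125
Cpl = (118.79 - 108.1)/(3*0.86566294) = 4.1163
Cpk = min(Cpu, Cpl) = 0.8125

0.8125


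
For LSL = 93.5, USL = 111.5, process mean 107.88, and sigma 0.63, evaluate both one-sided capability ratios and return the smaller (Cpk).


Cpu = (USL - mean) / (3*sigma) = (111.5 - 107.88) / (3*0.63) = 1.9153
Cpl = (mean - LSL) / (3*sigma) = (107.88 - 93.5) / (3*0.63) = 7.6085
Cpk = min(Cpu, Cpl) = 1.9153

1.9153


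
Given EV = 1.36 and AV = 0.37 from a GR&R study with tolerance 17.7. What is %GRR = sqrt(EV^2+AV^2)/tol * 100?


GRR = sqrt(EV^2 + AV^2) = sqrt(1.36^2 + 0.37^2) = 1.4094325
%GRR = GRR / tol * 100 = 1.4094325 / 17.7 * 100
%GRR = 7.9629

7.9629


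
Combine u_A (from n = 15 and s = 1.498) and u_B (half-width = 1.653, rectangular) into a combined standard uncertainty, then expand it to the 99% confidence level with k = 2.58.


u_A = s / sqrt(n) = 1.498 / sqrt(15) = 0.38678194
u_B = half_width / sqrt(3) = 1.653 / sqrt(3) = 0.95435999
uc = sqrt(u_A^2 + u_B^2) = sqrt(0.38678194^2 + 0.95435999^2) = 1.0297588
U = k * uc = 2.58 * 1.0297588
U = 2.6568

2.6568


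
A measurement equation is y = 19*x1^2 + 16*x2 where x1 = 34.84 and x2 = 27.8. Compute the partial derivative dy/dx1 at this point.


y = 19*x1^2 + 16*x2
dy/dx1 = 2*19*x1
Evaluate at x1 = 34.84: c1 = 38 * 34.84
c1 = 1323.9200

1323.9200


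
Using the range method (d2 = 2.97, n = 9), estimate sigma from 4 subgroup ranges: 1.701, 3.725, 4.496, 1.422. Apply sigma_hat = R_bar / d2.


R_bar = (1.701 + 3.725 + 4.496 + 1.422) / 4
R_bar = 11.344 / 4 = 2.836
sigma_hat = R_bar / d2 = 2.836 / 2.97 = 0.9549

0.9549


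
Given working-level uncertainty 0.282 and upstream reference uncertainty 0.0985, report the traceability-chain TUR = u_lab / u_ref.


TUR = u_lab / u_ref
= 0.282 / 0.0985
= 2.8629

2.8629


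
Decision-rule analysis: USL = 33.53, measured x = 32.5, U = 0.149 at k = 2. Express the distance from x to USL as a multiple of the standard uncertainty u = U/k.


u = U / k = 0.149 / 2 = 0.0745
margin = |USL - x| = |33.53 - 32.5| = 1.03
z = margin / u = 1.03 / 0.0745
z = 13.8255

13.8255


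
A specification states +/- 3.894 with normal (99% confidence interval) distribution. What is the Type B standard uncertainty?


u_B = half_width / 2.576
u_B = 3.894 / 2.576
u_B = 1.5116

1.5116


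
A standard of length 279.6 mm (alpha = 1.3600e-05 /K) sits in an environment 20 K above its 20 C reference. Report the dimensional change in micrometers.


dL = L * alpha * dT
= 279.6 * 1.3600e-05 * 20
= 0.0760512 mm
dL_um = 0.0760512 * 1000 = 76.0512 um

76.0512


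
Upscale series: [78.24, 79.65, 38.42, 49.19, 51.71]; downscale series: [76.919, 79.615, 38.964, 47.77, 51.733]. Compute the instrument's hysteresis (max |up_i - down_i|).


|78.24 - 76.919| = 1.3210
|79.65 - 79.615| = 0.0350
|38.42 - 38.964| = 0.5440
|49.19 - 47.77| = 1.4200
|51.71 - 51.733| = 0.0230
hysteresis = max(diffs) = 1.4200

1.4200


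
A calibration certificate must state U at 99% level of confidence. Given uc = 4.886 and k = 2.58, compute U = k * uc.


U = k * uc
U = 2.58 * 4.886
U = 12.6059

12.6059


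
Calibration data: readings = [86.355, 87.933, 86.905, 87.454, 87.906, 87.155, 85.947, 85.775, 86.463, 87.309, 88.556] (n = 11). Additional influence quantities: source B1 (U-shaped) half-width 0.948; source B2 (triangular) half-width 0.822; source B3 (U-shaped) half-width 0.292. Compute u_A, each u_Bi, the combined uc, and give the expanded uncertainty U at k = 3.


mean = (86.355 + 87.933 + 86.905 + 87.454 + 87.906 + 87.155 + 85.947 + 85.775 + 86.463 + 87.309 + 88.556) / 11 = 87.06890909
s = sqrt(sum((x - mean)^2)/(n-1)) = 0.87799219
u_A = s / sqrt(n) = 0.87799219 / sqrt(11) = 0.26472461
u_B1 = 0.948 / sqrt(2) = 0.67033723
u_B2 = 0.822 / sqrt(6) = 0.33558009
u_B3 = 0.292 / sqrt(2) = 0.20647518
uc = sqrt(0.26472461^2 + 0.67033723^2 + 0.33558009^2 + 0.20647518^2) = 0.82138731
U = k * uc = 3 * 0.82138731
U = 2.4642

2.4642


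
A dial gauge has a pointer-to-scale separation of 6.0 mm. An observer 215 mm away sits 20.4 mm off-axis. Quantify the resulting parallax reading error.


error = h * offset / d
= 6.0 * 20.4 / 215
= 0.5693

0.5693


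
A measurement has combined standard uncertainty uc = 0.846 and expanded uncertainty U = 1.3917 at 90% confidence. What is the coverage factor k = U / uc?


k = U / uc
k = 1.3917 / 0.846
k = 1.645

1.645


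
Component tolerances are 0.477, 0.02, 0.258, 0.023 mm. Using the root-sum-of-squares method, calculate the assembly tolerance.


RSS = sqrt(0.477^2 + 0.02^2 + 0.258^2 + 0.023^2)
= sqrt(0.295022)
= 0.5432

0.5432


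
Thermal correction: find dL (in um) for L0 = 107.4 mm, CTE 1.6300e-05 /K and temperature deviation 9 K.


dL = L * alpha * dT
= 107.4 * 1.6300e-05 * 9
= 0.0157556 mm
dL_um = 0.0157556 * 1000 = 15.7556 um

15.7556


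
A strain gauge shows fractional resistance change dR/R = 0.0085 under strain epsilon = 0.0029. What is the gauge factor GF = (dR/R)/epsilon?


GF = (dR/R) / epsilon
= 0.0085 / 0.0029
= 2.9310

2.9310


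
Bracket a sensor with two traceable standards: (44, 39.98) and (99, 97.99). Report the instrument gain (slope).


slope = (y2 - y1) / (x2 - x1)
= (97.99 - 39.98) / (99 - 44)
= 58.0100 / 55
= 1.0547

1.0547


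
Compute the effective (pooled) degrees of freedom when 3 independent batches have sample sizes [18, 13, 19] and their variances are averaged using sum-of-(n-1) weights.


nu = sum_i (n_i - 1)
nu = ((18 - 1) + (13 - 1) + (19 - 1))
nu = 17 + 12 + 18
nu = 47

47


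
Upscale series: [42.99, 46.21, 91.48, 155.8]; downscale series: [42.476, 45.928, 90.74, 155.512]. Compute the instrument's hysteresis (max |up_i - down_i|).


|42.99 - 42.476| = 0.5140
|46.21 - 45.928| = 0.2820
|91.48 - 90.74| = 0.7400
|155.8 - 155.512| = 0.2880
hysteresis = max(diffs) = 0.7400

0.7400


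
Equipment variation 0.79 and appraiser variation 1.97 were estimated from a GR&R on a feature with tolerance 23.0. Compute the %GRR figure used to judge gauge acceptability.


GRR = sqrt(EV^2 + AV^2) = sqrt(0.79^2 + 1.97^2) = 2.1224985
%GRR = GRR / tol * 100 = 2.1224985 / 23.0 * 100
%GRR = 9.2283

9.2283


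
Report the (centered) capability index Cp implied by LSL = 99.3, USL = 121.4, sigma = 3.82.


Cp = (USL - LSL) / (6 * sigma)
= (121.4 - 99.3) / (6 * 3.82)
= 22.1000 / 22.9200
= 0.9642

0.9642


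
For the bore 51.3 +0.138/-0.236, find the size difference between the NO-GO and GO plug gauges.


GO = nominal - lower_tol (smallest hole = maximum material condition)
GO = 51.3 - 0.236 = 51.064
NO-GO = nominal + upper_tol (largest hole = least material condition)
NO-GO = 51.3 + 0.138 = 51.438
spread = NO-GO - GO = 51.438 - 51.064 = 0.3740

0.3740


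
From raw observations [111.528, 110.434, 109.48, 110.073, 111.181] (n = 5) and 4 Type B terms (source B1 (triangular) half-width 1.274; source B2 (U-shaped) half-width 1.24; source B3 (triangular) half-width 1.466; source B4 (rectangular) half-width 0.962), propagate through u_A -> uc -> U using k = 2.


mean = (111.528 + 110.434 + 109.48 + 110.073 + 111.181) / 5 = 110.5392
s = sqrt(sum((x - mean)^2)/(n-1)) = 0.82763923
u_A = s / sqrt(n) = 0.82763923 / sqrt(5) = 0.37013152
u_B1 = 1.274 / sqrt(6) = 0.52010832
u_B2 = 1.24 / sqrt(2) = 0.87681241
u_B3 = 1.466 / sqrt(6) = 0.59849199
u_B4 = 0.962 / sqrt(3) = 0.55541096
uc = sqrt(0.37013152^2 + 0.52010832^2 + 0.87681241^2 + 0.59849199^2 + 0.55541096^2) = 1.3575655
U = k * uc = 2 * 1.3575655
U = 2.7151

2.7151


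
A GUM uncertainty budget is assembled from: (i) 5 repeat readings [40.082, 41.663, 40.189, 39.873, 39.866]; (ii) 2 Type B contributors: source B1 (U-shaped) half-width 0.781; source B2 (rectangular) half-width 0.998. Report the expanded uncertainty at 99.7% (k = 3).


mean = (40.082 + 41.663 + 40.189 + 39.873 + 39.866) / 5 = 40.3346
s = sqrt(sum((x - mean)^2)/(n-1)) = 0.75536633
u_A = s / sqrt(n) = 0.75536633 / sqrt(5) = 0.33781009
u_B1 = 0.781 / sqrt(2) = 0.5522504
u_B2 = 0.998 / sqrt(3) = 0.57619557
uc = sqrt(0.33781009^2 + 0.5522504^2 + 0.57619557^2) = 0.86665881
U = k * uc = 3 * 0.86665881
U = 2.6000

2.6000


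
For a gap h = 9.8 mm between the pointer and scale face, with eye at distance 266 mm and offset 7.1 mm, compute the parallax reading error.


error = h * offset / d
= 9.8 * 7.1 / 266
= 0.2616

0.2616


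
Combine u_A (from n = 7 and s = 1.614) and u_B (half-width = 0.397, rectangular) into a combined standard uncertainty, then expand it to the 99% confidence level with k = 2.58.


u_A = s / sqrt(n) = 1.614 / sqrt(7) = 0.61003466
u_B = half_width / sqrt(3) = 0.397 / sqrt(3) = 0.22920806
uc = sqrt(u_A^2 + u_B^2) = sqrt(0.61003466^2 + 0.22920806^2) = 0.65167371
U = k * uc = 2.58 * 0.65167371
U = 1.6813

1.6813


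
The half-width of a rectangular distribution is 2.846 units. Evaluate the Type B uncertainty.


u_B = half_width / sqrt(3)
u_B = 2.846 / 1.7320508
u_B = 1.6431

1.6431


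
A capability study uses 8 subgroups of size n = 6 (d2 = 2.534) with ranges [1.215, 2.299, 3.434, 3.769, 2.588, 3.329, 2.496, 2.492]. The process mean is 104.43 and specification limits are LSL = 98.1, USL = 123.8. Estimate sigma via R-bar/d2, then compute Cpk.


R_bar = (1.215 + 2.299 + 3.434 + 3.769 + 2.588 + 3.329 + 2.496 + 2.492) / 8 = 2.70275
sigma = R_bar / d2 = 2.70275 / 2.534 = 1.0665943
Cp = (USL - LSL)/(6*sigma) = (123.8 - 98.1)/(6*1.0665943) = 4.0159
Cpu = (123.8 - 104.43)/(3*1.0665943) = 6.0535
Cpl = (104.43 - 98.1)/(3*1.0665943) = 1.9783
Cpk = min(Cpu, Cpl) = 1.9783

1.9783


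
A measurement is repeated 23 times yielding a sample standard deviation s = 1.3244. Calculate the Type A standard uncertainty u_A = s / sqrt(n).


u_A = s / sqrt(n)
u_A = 1.3244 / sqrt(23)
u_A = 1.3244 / 4.7958315
u_A = 0.2762

0.2762


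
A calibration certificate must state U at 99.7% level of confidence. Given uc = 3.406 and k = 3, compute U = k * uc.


U = k * uc
U = 3 * 3.406
U = 10.2180

10.2180


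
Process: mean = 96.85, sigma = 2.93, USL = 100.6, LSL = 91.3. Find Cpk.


Cpu = (USL - mean) / (3*sigma) = (100.6 - 96.85) / (3*2.93) = 0.4266
Cpl = (mean - LSL) / (3*sigma) = (96.85 - 91.3) / (3*2.93) = 0.6314
Cpk = min(Cpu, Cpl) = 0.4266

0.4266


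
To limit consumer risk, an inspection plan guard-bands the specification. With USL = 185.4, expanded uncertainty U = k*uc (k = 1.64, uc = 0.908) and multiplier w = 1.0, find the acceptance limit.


U = k * uc = 1.64 * 0.908 = 1.48912
guard band g = w * U = 1.0 * 1.48912 = 1.48912
AL = USL - g = 185.4 - 1.48912
AL = 183.9109

183.9109


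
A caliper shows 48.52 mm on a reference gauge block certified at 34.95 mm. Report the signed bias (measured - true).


Systematic error = measured - true
= 48.52 - 34.95
= 13.5700

13.5700


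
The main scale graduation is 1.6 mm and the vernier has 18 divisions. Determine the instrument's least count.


LC = MSD / n_div
= 1.6 / 18
= 0.0889

0.0889


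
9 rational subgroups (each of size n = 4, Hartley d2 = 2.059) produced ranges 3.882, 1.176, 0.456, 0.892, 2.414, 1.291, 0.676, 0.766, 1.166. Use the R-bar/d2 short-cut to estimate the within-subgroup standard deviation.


R_bar = (3.882 + 1.176 + 0.456 + 0.892 + 2.414 + 1.291 + 0.676 + 0.766 + 1.166) / 9
R_bar = 12.719 / 9 = 1.4132222
sigma_hat = R_bar / d2 = 1.4132222 / 2.059 = 0.6864

0.6864


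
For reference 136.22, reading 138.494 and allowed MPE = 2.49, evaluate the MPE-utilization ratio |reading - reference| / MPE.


e = indication - reference = 138.494 - 136.22 = 2.2740
|e| = 2.2740
ratio = |e| / MPE = 2.2740 / 2.49
ratio = 0.9133

0.9133


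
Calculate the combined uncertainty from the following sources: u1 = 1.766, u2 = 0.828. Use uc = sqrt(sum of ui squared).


uc = sqrt(1.766^2 + 0.828^2)
uc = sqrt(3.80434)
uc = 1.9505

1.9505


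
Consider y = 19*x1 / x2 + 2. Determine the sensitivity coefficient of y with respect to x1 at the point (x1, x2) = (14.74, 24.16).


y = 19*x1 / x2 + 2
dy/dx1 = 19/x2
Evaluate at x2 = 24.16: c1 = 19 / 24.16
c1 = 0.7864

0.7864


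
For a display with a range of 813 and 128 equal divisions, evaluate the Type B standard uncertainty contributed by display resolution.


resolution = range / divisions
resolution = 813 / 128 = 6.3515625
u_res = resolution / (2*sqrt(3))
u_res = 6.3515625 / 3.4641016
u_res = 1.8335

1.8335


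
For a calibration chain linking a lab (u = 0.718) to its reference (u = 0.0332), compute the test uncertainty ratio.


TUR = u_lab / u_ref
= 0.718 / 0.0332
= 21.6265

21.6265


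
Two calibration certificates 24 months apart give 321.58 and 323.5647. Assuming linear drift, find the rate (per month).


rate = (v2 - v1) / months
= (323.5647 - 321.58) / 24
= 1.9847 / 24
= 0.0827

0.0827


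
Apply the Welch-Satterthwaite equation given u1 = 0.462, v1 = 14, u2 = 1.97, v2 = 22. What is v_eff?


uc = sqrt(u1^2 + u2^2) = sqrt(0.462^2 + 1.97^2) = 2.0234485
v_eff = uc^4 / (u1^4/v1 + u2^4/v2)
= 2.0234485^4 / (0.462^4/14 + 1.97^4/22)
= 16.763651 / 0.68786257
v_eff = 24.3706

24.3706


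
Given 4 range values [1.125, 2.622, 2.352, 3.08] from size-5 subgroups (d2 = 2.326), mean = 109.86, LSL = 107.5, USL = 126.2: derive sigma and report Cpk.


R_bar = (1.125 + 2.622 + 2.352 + 3.08) / 4 = 2.29475
sigma = R_bar / d2 = 2.29475 / 2.326 = 0.98656492
Cp = (USL - LSL)/(6*sigma) = (126.2 - 107.5)/(6*0.98656492) = 3.1591
Cpu = (126.2 - 109.86)/(3*0.98656492) = 5.5208
Cpl = (109.86 - 107.5)/(3*0.98656492) = 0.7974
Cpk = min(Cpu, Cpl) = 0.7974

0.7974


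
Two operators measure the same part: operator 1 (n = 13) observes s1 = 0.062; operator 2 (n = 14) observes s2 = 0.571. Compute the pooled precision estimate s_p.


s_p = sqrt(((n1-1)*s1^2 + (n2-1)*s2^2) / (n1+n2-2))
numerator = (13-1)*0.062^2 + (14-1)*0.571^2 = 0.046128 + 4.238533 = 4.284661
denominator = 13 + 14 - 2 = 25
s_p^2 = 4.284661 / 25 = 0.17138644
s_p = sqrt(0.17138644) = 0.4140

0.4140


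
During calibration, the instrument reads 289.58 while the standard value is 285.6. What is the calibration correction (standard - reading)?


Correction = standard - reading
= 285.6 - 289.58
= -3.9800

-3.9800


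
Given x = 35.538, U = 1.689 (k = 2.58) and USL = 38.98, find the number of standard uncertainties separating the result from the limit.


u = U / k = 1.689 / 2.58 = 0.65465116
margin = |USL - x| = |38.98 - 35.538| = 3.442
z = margin / u = 3.442 / 0.65465116
z = 5.2578

5.2578


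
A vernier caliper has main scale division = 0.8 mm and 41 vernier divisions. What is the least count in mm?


LC = MSD / n_div
= 0.8 / 41
= 0.0195

0.0195


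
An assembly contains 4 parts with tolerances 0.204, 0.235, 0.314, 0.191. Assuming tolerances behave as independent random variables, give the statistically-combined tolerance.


RSS = sqrt(0.204^2 + 0.235^2 + 0.314^2 + 0.191^2)
= sqrt(0.231918)
= 0.4816

0.4816


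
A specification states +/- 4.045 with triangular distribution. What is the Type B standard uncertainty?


u_B = half_width / sqrt(6)
u_B = 4.045 / 2.4494897
u_B = 1.6514

1.6514


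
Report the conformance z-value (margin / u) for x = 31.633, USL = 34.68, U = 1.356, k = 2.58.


u = U / k = 1.356 / 2.58 = 0.5255814
margin = |USL - x| = |34.68 - 31.633| = 3.047
z = margin / u = 3.047 / 0.5255814
z = 5.7974

5.7974


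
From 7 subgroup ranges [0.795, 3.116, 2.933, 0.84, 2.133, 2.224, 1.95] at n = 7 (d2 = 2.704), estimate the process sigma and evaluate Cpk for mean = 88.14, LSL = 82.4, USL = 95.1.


R_bar = (0.795 + 3.116 + 2.933 + 0.84 + 2.133 + 2.224 + 1.95) / 7 = 1.9987143
sigma = R_bar / d2 = 1.9987143 / 2.704 = 0.73916949
Cp = (USL - LSL)/(6*sigma) = (95.1 - 82.4)/(6*0.73916949) = 2.8636
Cpu = (95.1 - 88.14)/(3*0.73916949) = 3.1387
Cpl = (88.14 - 82.4)/(3*0.73916949) = 2.5885
Cpk = min(Cpu, Cpl) = 2.5885

2.5885


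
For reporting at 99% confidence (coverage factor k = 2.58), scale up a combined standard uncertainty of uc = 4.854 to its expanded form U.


U = k * uc
U = 2.58 * 4.854
U = 12.5233

12.5233


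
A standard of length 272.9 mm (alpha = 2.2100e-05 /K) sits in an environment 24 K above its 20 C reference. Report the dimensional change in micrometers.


dL = L * alpha * dT
= 272.9 * 2.2100e-05 * 24
= 0.1447462 mm
dL_um = 0.1447462 * 1000 = 144.7462 um

144.7462


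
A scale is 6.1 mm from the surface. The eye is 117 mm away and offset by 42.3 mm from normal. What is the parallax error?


error = h * offset / d
= 6.1 * 42.3 / 117
= 2.2054

2.2054


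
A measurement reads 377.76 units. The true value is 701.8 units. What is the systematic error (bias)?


Systematic error = measured - true
= 377.76 - 701.8
= -324.0400

-324.0400


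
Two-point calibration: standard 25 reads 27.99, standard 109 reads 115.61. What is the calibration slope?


slope = (y2 - y1) / (x2 - x1)
= (115.61 - 27.99) / (109 - 25)
= 87.6200 / 84
= 1.0431

1.0431


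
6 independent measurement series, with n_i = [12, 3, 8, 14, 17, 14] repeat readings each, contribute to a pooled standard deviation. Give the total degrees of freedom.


nu = sum_i (n_i - 1)
nu = ((12 - 1) + (3 - 1) + (8 - 1) + (14 - 1) + (17 - 1) + (14 - 1))
nu = 11 + 2 + 7 + 13 + 16 + 13
nu = 62

62


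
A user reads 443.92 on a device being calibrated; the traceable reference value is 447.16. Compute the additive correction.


Correction = standard - reading
= 447.16 - 443.92
= 3.2400

3.2400


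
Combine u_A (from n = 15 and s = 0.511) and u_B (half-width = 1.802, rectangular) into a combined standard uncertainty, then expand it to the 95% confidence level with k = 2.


u_A = s / sqrt(n) = 0.511 / sqrt(15) = 0.13193963
u_B = half_width / sqrt(3) = 1.802 / sqrt(3) = 1.0403852
uc = sqrt(u_A^2 + u_B^2) = sqrt(0.13193963^2 + 1.0403852^2) = 1.048718
U = k * uc = 2 * 1.048718
U = 2.0974

2.0974


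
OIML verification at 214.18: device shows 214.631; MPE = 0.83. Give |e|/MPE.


e = indication - reference = 214.631 - 214.18 = 0.4510
|e| = 0.4510
ratio = |e| / MPE = 0.4510 / 0.83
ratio = 0.5434

0.5434


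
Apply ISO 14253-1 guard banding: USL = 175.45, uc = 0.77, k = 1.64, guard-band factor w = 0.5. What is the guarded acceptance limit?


U = k * uc = 1.64 * 0.77 = 1.2628
guard band g = w * U = 0.5 * 1.2628 = 0.6314
AL = USL - g = 175.45 - 0.6314
AL = 174.8186

174.8186


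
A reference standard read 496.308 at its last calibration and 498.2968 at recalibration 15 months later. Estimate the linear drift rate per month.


rate = (v2 - v1) / months
= (498.2968 - 496.308) / 15
= 1.9888 / 15
= 0.1326

0.1326


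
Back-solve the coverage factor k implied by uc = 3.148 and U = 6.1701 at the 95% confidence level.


k = U / uc
k = 6.1701 / 3.148
k = 1.96

1.96


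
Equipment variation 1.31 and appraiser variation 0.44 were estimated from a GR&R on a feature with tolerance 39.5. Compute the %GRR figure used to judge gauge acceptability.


GRR = sqrt(EV^2 + AV^2) = sqrt(1.31^2 + 0.44^2) = 1.381919
%GRR = GRR / tol * 100 = 1.381919 / 39.5 * 100
%GRR = 3.4985

3.4985


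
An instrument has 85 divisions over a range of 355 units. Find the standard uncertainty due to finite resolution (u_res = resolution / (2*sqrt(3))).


resolution = range / divisions
resolution = 355 / 85 = 4.1764706
u_res = resolution / (2*sqrt(3))
u_res = 4.1764706 / 3.4641016
u_res = 1.2056

1.2056


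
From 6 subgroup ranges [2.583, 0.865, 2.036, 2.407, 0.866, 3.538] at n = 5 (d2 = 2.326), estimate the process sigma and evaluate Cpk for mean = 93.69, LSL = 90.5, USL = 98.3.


R_bar = (2.583 + 0.865 + 2.036 + 2.407 + 0.866 + 3.538) / 6 = 2.0491667
sigma = R_bar / d2 = 2.0491667 / 2.326 = 0.8809831
Cp = (USL - LSL)/(6*sigma) = (98.3 - 90.5)/(6*0.8809831) = 1.4756
Cpu = (98.3 - 93.69)/(3*0.8809831) = 1.7443
Cpl = (93.69 - 90.5)/(3*0.8809831) = 1.2070
Cpk = min(Cpu, Cpl) = 1.2070

1.2070


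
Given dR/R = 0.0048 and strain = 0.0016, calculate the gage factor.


GF = (dR/R) / epsilon
= 0.0048 / 0.0016
= 3.0000

3.0000


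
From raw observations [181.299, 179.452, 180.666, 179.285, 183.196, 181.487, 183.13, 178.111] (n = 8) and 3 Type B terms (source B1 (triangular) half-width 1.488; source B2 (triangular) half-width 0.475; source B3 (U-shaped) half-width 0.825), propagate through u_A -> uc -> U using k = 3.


mean = (181.299 + 179.452 + 180.666 + 179.285 + 183.196 + 181.487 + 183.13 + 178.111) / 8 = 180.82825
s = sqrt(sum((x - mean)^2)/(n-1)) = 1.8222948
u_A = s / sqrt(n) = 1.8222948 / sqrt(8) = 0.64427851
u_B1 = 1.488 / sqrt(6) = 0.60747346
u_B2 = 0.475 / sqrt(6) = 0.19391794
u_B3 = 0.825 / sqrt(2) = 0.58336309
uc = sqrt(0.64427851^2 + 0.60747346^2 + 0.19391794^2 + 0.58336309^2) = 1.0779775
U = k * uc = 3 * 1.0779775
U = 3.2339

3.2339


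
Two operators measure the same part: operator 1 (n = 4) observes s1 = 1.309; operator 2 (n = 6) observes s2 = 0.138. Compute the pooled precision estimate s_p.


s_p = sqrt(((n1-1)*s1^2 + (n2-1)*s2^2) / (n1+n2-2))
numerator = (4-1)*1.309^2 + (6-1)*0.138^2 = 5.140443 + 0.09522 = 5.235663
denominator = 4 + 6 - 2 = 8
s_p^2 = 5.235663 / 8 = 0.65445787
s_p = sqrt(0.65445787) = 0.8090

0.8090


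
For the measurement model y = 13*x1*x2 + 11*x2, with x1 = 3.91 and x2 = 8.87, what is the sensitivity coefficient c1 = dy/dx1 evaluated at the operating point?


y = 13*x1*x2 + 11*x2
dy/dx1 = 13*x2
Evaluate at x2 = 8.87: c1 = 13 * 8.87
c1 = 115.3100

115.3100


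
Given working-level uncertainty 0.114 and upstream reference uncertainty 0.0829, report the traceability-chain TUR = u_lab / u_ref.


TUR = u_lab / u_ref
= 0.114 / 0.0829
= 1.3752

1.3752


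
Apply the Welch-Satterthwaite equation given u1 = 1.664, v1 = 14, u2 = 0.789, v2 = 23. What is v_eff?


uc = sqrt(u1^2 + u2^2) = sqrt(1.664^2 + 0.789^2) = 1.84158
v_eff = uc^4 / (u1^4/v1 + u2^4/v2)
= 1.84158^4 / (1.664^4/14 + 0.789^4/23)
= 11.501709 / 0.56447674
v_eff = 20.3759

20.3759


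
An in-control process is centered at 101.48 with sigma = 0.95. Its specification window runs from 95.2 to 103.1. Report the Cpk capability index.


Cpu = (USL - mean) / (3*sigma) = (103.1 - 101.48) / (3*0.95) = 0.5684
Cpl = (mean - LSL) / (3*sigma) = (101.48 - 95.2) / (3*0.95) = 2.2035
Cpk = min(Cpu, Cpl) = 0.5684

0.5684


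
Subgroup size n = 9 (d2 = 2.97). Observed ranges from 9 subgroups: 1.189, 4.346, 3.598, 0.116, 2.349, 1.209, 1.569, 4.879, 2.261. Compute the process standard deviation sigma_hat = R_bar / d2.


R_bar = (1.189 + 4.346 + 3.598 + 0.116 + 2.349 + 1.209 + 1.569 + 4.879 + 2.261) / 9
R_bar = 21.516 / 9 = 2.3906667
sigma_hat = R_bar / d2 = 2.3906667 / 2.97 = 0.8049

0.8049


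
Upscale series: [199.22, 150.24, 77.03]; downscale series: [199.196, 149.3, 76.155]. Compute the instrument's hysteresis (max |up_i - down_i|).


|199.22 - 199.196| = 0.0240
|150.24 - 149.3| = 0.9400
|77.03 - 76.155| = 0.8750
hysteresis = max(diffs) = 0.9400

0.9400


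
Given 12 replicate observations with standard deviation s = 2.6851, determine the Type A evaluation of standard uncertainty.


u_A = s / sqrt(n)
u_A = 2.6851 / sqrt(12)
u_A = 2.6851 / 3.4641016
u_A = 0.7751

0.7751


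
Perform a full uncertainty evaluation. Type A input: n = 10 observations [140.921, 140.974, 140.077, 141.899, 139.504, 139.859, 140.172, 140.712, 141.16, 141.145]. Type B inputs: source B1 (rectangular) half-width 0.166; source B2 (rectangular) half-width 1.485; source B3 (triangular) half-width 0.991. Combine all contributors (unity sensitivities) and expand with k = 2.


mean = (140.921 + 140.974 + 140.077 + 141.899 + 139.504 + 139.859 + 140.172 + 140.712 + 141.16 + 141.145) / 10 = 140.6423
s = sqrt(sum((x - mean)^2)/(n-1)) = 0.72591736
u_A = s / sqrt(n) = 0.72591736 / sqrt(10) = 0.22955523
u_B1 = 0.166 / sqrt(3) = 0.095840145
u_B2 = 1.485 / sqrt(3) = 0.85736515
u_B3 = 0.991 / sqrt(6) = 0.40457406
uc = sqrt(0.22955523^2 + 0.095840145^2 + 0.85736515^2 + 0.40457406^2) = 0.98012046
U = k * uc = 2 * 0.98012046
U = 1.9602

1.9602


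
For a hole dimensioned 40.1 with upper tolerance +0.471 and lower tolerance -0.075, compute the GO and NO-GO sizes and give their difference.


GO = nominal - lower_tol (smallest hole = maximum material condition)
GO = 40.1 - 0.075 = 40.025
NO-GO = nominal + upper_tol (largest hole = least material condition)
NO-GO = 40.1 + 0.471 = 40.571
spread = NO-GO - GO = 40.571 - 40.025 = 0.5460

0.5460


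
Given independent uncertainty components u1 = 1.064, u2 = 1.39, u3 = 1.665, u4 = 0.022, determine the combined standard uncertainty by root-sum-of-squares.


uc = sqrt(1.064^2 + 1.39^2 + 1.665^2 + 0.022^2)
uc = sqrt(5.836905)
uc = 2.4160

2.4160


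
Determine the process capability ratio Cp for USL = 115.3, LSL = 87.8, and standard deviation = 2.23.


Cp = (USL - LSL) / (6 * sigma)
= (115.3 - 87.8) / (6 * 2.23)
= 27.5000 / 13.3800
= 2.0553

2.0553


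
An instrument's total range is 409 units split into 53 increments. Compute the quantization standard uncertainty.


resolution = range / divisions
resolution = 409 / 53 = 7.7169811
u_res = resolution / (2*sqrt(3))
u_res = 7.7169811 / 3.4641016
u_res = 2.2277

2.2277


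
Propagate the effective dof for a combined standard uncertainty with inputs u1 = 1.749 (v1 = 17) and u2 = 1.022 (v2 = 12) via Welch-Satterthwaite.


uc = sqrt(u1^2 + u2^2) = sqrt(1.749^2 + 1.022^2) = 2.025706
v_eff = uc^4 / (u1^4/v1 + u2^4/v2)
= 2.025706^4 / (1.749^4/17 + 1.022^4/12)
= 16.838587 / 0.64135265
v_eff = 26.2548

26.2548


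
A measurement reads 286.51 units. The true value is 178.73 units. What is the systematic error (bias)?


Systematic error = measured - true
= 286.51 - 178.73
= 107.7800

107.7800


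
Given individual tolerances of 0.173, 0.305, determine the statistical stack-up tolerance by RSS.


RSS = sqrt(0.173^2 + 0.305^2)
= sqrt(0.122954)
= 0.3506

0.3506


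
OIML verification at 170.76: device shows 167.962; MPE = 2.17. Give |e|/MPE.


e = indication - reference = 167.962 - 170.76 = -2.7980
|e| = 2.7980
ratio = |e| / MPE = 2.7980 / 2.17
ratio = 1.2894

1.2894


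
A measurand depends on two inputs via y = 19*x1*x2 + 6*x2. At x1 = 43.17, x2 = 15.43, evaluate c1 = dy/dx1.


y = 19*x1*x2 + 6*x2
dy/dx1 = 19*x2
Evaluate at x2 = 15.43: c1 = 19 * 15.43
c1 = 293.1700

293.1700


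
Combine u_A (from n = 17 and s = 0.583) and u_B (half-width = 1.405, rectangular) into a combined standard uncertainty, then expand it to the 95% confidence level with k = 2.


u_A = s / sqrt(n) = 0.583 / sqrt(17) = 0.14139827
u_B = half_width / sqrt(3) = 1.405 / sqrt(3) = 0.81117713
uc = sqrt(u_A^2 + u_B^2) = sqrt(0.14139827^2 + 0.81117713^2) = 0.82340865
U = k * uc = 2 * 0.82340865
U = 1.6468

1.6468


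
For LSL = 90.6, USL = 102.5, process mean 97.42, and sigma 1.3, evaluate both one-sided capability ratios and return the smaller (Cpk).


Cpu = (USL - mean) / (3*sigma) = (102.5 - 97.42) / (3*1.3) = 1.3026
Cpl = (mean - LSL) / (3*sigma) = (97.42 - 90.6) / (3*1.3) = 1.7487
Cpk = min(Cpu, Cpl) = 1.3026

1.3026


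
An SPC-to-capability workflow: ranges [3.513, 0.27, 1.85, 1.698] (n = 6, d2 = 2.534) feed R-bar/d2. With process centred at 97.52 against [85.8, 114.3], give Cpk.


R_bar = (3.513 + 0.27 + 1.85 + 1.698) / 4 = 1.83275
sigma = R_bar / d2 = 1.83275 / 2.534 = 0.72326361
Cp = (USL - LSL)/(6*sigma) = (114.3 - 85.8)/(6*0.72326361) = 6.5675
Cpu = (114.3 - 97.52)/(3*0.72326361) = 7.7335
Cpl = (97.52 - 85.8)/(3*0.72326361) = 5.4014
Cpk = min(Cpu, Cpl) = 5.4014

5.4014


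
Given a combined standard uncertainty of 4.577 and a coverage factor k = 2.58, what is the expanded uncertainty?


U = k * uc
U = 2.58 * 4.577
U = 11.8087

11.8087


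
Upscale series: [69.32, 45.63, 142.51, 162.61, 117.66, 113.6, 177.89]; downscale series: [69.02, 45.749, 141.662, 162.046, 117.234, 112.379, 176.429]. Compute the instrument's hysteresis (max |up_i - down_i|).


|69.32 - 69.02| = 0.3000
|45.63 - 45.749| = 0.1190
|142.51 - 141.662| = 0.8480
|162.61 - 162.046| = 0.5640
|117.66 - 117.234| = 0.4260
|113.6 - 112.379| = 1.2210
|177.89 - 176.429| = 1.4610
hysteresis = max(diffs) = 1.4610

1.4610


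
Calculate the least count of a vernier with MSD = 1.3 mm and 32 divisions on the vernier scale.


LC = MSD / n_div
= 1.3 / 32
= 0.0406

0.0406


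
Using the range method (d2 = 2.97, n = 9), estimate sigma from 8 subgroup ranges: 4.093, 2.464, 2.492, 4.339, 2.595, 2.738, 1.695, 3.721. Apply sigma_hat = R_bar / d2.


R_bar = (4.093 + 2.464 + 2.492 + 4.339 + 2.595 + 2.738 + 1.695 + 3.721) / 8
R_bar = 24.137 / 8 = 3.017125
sigma_hat = R_bar / d2 = 3.017125 / 2.97 = 1.0159

1.0159


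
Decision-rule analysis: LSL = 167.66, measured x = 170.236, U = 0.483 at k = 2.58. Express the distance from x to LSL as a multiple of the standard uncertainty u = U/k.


u = U / k = 0.483 / 2.58 = 0.1872093
margin = |LSL - x| = |167.66 - 170.236| = 2.576
z = margin / u = 2.576 / 0.1872093
z = 13.7600

13.7600


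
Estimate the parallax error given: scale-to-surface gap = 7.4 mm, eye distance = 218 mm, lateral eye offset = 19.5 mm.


error = h * offset / d
= 7.4 * 19.5 / 218
= 0.6619

0.6619
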